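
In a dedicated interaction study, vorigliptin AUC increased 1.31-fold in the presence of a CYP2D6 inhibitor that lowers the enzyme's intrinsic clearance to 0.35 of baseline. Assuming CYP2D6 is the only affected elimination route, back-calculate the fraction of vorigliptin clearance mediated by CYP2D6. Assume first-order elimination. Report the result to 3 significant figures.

0.364

Write x for the fraction cleared via CYP2D6. The observed AUC change means clearance fell to 1/1.31 = 0.7634 of baseline.
Only the CYP2D6 route changed, so 0.7634 = x·0.35 + (1 − x), giving x = 0.364.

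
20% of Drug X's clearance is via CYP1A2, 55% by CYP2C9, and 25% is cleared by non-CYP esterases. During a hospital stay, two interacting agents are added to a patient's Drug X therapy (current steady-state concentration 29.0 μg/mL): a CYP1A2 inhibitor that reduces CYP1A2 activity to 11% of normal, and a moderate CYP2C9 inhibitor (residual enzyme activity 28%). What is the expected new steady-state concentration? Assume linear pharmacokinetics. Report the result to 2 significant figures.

68 μg/mL

CYP1A2: 0.2 × 0.11 = 0.022
CYP2C9: 0.55 × 0.28 = 0.154
Other: 0.25 (unchanged)
New clearance relative to baseline: 0.022 + 0.154 + 0.25 = 0.426.
Steady-state concentration ∝ 1/CL: new value = 29.0 / 0.426 = 68 μg/mL.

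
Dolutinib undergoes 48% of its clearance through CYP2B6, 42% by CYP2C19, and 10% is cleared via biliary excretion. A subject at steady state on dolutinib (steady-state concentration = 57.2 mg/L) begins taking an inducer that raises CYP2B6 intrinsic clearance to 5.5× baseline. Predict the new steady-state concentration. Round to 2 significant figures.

18 mg/L

The CYP2B6 pathway (48% of clearance) is boosted to 5.5× activity: 0.48 × 5.5 = 2.64.
CYP2C19 (42%) and the residual 10% are unaffected.
Relative clearance = 2.64 + 0.42 + 0.1 = 3.16.
New steady-state concentration = baseline ÷ relative clearance = 57.2 / 3.16 = 18 mg/L.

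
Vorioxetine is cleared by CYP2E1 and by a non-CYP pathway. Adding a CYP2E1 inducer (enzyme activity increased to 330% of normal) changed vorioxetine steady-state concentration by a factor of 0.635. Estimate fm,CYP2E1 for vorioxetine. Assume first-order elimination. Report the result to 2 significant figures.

Let x = fm,CYP2E1. Because steady-state concentration ∝ 1/CL, relative clearance rose to 1/0.635 = 1.575.
Setting x·3.3 + (1 − x) = 1.575 and solving: x = (1.575 − 1)/(3.3 − 1) = 0.25.

0.25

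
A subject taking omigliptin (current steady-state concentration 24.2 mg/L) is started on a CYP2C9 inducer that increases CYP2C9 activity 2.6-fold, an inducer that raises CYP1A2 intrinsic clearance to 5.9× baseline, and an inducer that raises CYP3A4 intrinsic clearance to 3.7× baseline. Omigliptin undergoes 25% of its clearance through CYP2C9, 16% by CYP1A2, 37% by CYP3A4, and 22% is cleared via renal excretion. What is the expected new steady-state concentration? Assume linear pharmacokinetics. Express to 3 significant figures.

The CYP2C9 pathway (25% of clearance) rises to 2.6× activity: 0.25 × 2.6 = 0.65.
The CYP1A2 pathway (16% of clearance) increases to 5.9× activity: 0.16 × 5.9 = 0.944.
The CYP3A4 pathway (37% of clearance) increases to 3.7× activity: 0.37 × 3.7 = 1.369.
Non-CYP routes (22%) are unchanged.
Relative clearance = 0.65 + 0.944 + 1.369 + 0.22 = 3.183.
Steady-state concentration ∝ 1/CL: new value = 24.2 / 3.183 = 7.60 mg/L.

7.60 mg/L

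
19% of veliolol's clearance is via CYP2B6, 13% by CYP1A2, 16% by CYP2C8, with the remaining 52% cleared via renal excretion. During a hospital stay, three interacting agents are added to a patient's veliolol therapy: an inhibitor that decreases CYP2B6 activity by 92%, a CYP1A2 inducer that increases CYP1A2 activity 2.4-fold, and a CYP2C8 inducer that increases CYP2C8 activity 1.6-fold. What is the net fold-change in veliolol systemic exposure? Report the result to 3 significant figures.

0.906

The CYP2B6 pathway (19% of clearance) drops to 0.08× activity: 0.19 × 0.08 = 0.0152.
The CYP1A2 pathway (13% of clearance) increases to 2.4× activity: 0.13 × 2.4 = 0.312.
The CYP2C8 pathway (16% of clearance) increases to 1.6× activity: 0.16 × 1.6 = 0.256.
The remaining 52% of clearance is unaffected.
New clearance relative to baseline: 0.0152 + 0.312 + 0.256 + 0.52 = 1.1032.
Because systemic exposure varies inversely with clearance, the combined effect is 1 / 1.1032 = 0.906.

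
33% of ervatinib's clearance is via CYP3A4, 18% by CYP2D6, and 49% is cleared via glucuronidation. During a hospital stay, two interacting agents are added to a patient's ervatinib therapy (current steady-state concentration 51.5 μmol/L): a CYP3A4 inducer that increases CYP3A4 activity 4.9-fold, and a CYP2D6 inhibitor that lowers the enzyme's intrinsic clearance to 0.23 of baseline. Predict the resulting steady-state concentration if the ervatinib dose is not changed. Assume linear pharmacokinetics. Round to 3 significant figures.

24.0 μmol/L

CYP3A4: 0.33 × 4.9 = 1.617
CYP2D6: 0.18 × 0.23 = 0.0414
Other: 0.49 (unchanged)
New clearance relative to baseline: 1.617 + 0.0414 + 0.49 = 2.1484.
New steady-state concentration = 51.5 / 2.1484 = 24.0 μmol/L (concentration scales inversely with clearance).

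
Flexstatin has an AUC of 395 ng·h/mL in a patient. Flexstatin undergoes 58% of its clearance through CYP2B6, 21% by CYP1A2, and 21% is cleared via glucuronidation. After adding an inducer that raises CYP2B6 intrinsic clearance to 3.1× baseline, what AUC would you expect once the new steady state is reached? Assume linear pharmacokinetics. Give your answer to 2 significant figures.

1.8 × 10² ng·h/mL

CYP2B6: 0.58 × 3.1 = 1.798
CYP1A2: 0.21 (unchanged)
Other: 0.21 (unchanged)
CL_new/CL_old = 1.798 + 0.21 + 0.21 = 2.218.
AUC ∝ 1/CL, so new value = 395 / 2.218 = 1.8 × 10² ng·h/mL.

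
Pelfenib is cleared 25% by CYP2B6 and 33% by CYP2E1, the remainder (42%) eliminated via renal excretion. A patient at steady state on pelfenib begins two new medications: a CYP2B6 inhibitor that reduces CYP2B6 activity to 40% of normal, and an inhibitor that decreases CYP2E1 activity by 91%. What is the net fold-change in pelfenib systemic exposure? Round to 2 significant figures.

The CYP2B6 pathway (25% of clearance) is reduced to 0.4× activity: 0.25 × 0.4 = 0.1.
The CYP2E1 pathway (33% of clearance) is reduced to 0.09× activity: 0.33 × 0.09 = 0.0297.
The remaining 42% of clearance is unaffected.
New clearance relative to baseline: 0.1 + 0.0297 + 0.42 = 0.5497.
Systemic exposure ∝ 1/CL: fold-change = 1 / 0.5497 = 1.8.

1.8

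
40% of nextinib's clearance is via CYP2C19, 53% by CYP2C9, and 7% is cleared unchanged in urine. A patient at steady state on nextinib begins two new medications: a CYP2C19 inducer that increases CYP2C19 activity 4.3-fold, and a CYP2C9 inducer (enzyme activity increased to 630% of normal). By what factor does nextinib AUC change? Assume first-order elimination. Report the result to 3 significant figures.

The CYP2C19 pathway (40% of clearance) rises to 4.3× activity: 0.4 × 4.3 = 1.72.
The CYP2C9 pathway (53% of clearance) increases to 6.3× activity: 0.53 × 6.3 = 3.339.
The remaining 7% of clearance is unaffected.
New clearance relative to baseline: 1.72 + 3.339 + 0.07 = 5.129.
Because AUC varies inversely with clearance, the combined effect is 1 / 5.129 = 0.195.

0.195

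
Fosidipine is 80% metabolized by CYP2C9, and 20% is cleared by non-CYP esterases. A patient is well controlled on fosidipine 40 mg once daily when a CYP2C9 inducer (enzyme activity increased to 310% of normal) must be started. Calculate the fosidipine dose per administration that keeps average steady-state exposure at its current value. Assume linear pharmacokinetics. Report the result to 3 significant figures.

The CYP2C9 pathway (80% of clearance) increases to 3.1× activity: 0.8 × 3.1 = 2.48.
The remaining 20% of clearance is unaffected.
CL_new/CL_old = 2.48 + 0.2 = 2.68.
To maintain the same steady-state level, dose must scale with clearance: new dose = 40 × 2.68 = 107 mg.

107 mg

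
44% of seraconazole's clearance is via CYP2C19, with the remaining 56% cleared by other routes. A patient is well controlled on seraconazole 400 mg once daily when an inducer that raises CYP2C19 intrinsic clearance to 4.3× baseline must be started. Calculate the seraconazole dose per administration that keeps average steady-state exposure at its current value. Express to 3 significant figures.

981 mg

CYP2C19: 0.44 × 4.3 = 1.892
Other: 0.56 (unchanged)
Relative clearance = 1.892 + 0.56 = 2.452.
Exposure is unchanged when dose changes in proportion to clearance. New dose = 400 mg × 2.452 = 981 mg.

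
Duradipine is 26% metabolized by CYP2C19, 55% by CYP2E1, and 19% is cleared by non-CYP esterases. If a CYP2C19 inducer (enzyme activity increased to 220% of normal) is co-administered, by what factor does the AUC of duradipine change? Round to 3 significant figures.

0.762

The CYP2C19 pathway (26% of clearance) rises to 2.2× activity: 0.26 × 2.2 = 0.572.
CYP2E1 (55%) and the residual 19% are unaffected.
Relative clearance = 0.572 + 0.55 + 0.19 = 1.312.
Since AUC ∝ 1/CL, the ratio is 1 / 1.312 = 0.762.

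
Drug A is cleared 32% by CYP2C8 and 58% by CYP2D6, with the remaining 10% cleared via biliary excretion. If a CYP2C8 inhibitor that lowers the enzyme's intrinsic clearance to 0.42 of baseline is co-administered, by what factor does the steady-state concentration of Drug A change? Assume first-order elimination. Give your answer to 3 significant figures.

The CYP2C8 pathway (32% of clearance) falls to 0.42× activity: 0.32 × 0.42 = 0.1344.
CYP2D6 (58%) and the residual 10% are unaffected.
Relative clearance = 0.1344 + 0.58 + 0.1 = 0.8144.
Steady-state concentration ratio = CL_old/CL_new = 1 / 0.8144 = 1.23.

1.23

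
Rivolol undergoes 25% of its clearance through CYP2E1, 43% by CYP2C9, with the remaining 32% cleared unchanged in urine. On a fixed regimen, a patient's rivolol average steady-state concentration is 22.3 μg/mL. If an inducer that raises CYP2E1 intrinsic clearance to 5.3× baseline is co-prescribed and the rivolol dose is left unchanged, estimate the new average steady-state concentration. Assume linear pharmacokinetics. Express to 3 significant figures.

10.7 μg/mL

The CYP2E1 pathway (25% of clearance) rises to 5.3× activity: 0.25 × 5.3 = 1.325.
CYP2C9 (43%) and the residual 32% are unaffected.
CL_new/CL_old = 1.325 + 0.43 + 0.32 = 2.075.
Average steady-state concentration ∝ 1/CL, so new value = 22.3 / 2.075 = 10.7 μg/mL.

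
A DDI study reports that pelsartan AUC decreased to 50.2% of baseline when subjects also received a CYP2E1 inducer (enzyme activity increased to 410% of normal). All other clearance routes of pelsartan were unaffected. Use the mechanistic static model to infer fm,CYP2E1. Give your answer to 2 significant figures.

CL'/CL = 1 / 0.502 = 1.992
4.1·fm + (1 − fm) = 1.992
fm = (1.992 − 1) / (4.1 − 1) = 0.32

0.32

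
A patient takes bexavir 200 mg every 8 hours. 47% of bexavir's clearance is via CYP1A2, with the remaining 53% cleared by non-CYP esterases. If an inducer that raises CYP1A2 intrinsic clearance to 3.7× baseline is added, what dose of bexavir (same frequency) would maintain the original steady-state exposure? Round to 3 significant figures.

CYP1A2: 0.47 × 3.7 = 1.739
Other: 0.53 (unchanged)
New clearance relative to baseline: 1.739 + 0.53 = 2.269.
Exposure is unchanged when dose changes in proportion to clearance. New dose = 200 mg × 2.269 = 454 mg.

454 mg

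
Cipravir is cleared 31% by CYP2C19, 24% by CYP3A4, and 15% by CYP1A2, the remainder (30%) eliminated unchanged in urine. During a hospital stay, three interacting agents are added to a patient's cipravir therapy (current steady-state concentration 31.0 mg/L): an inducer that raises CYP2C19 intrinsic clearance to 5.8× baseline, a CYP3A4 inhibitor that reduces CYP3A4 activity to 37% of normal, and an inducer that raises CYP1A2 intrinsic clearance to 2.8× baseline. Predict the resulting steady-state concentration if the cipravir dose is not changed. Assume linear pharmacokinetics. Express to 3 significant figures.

11.9 mg/L

The CYP2C19 pathway (31% of clearance) is boosted to 5.8× activity: 0.31 × 5.8 = 1.798.
The CYP3A4 pathway (24% of clearance) falls to 0.37× activity: 0.24 × 0.37 = 0.0888.
The CYP1A2 pathway (15% of clearance) increases to 2.8× activity: 0.15 × 2.8 = 0.42.
The remaining 30% of clearance is unaffected.
New clearance relative to baseline: 1.798 + 0.0888 + 0.42 + 0.3 = 2.6068.
New steady-state concentration = 31.0 / 2.6068 = 11.9 mg/L (concentration scales inversely with clearance).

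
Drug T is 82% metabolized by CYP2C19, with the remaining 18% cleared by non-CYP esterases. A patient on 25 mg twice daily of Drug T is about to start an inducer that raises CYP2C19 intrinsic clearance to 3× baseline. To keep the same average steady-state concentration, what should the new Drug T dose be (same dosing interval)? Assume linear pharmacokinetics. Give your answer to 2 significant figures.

66 mg

CYP2C19: 0.82 × 3 = 2.46
Other: 0.18 (unchanged)
CL_new/CL_old = 2.46 + 0.18 = 2.64.
Css,avg = (dose rate)/CL, so holding Css fixed requires dose ∝ CL: 25 × 2.64 = 66 mg.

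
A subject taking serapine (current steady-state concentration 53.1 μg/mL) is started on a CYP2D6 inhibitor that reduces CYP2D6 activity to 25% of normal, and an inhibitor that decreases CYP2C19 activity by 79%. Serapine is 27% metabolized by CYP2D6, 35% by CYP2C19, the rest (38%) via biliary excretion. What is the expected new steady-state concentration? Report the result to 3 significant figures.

102 μg/mL

The CYP2D6 pathway (27% of clearance) drops to 0.25× activity: 0.27 × 0.25 = 0.0675.
The CYP2C19 pathway (35% of clearance) is reduced to 0.21× activity: 0.35 × 0.21 = 0.0735.
Non-CYP routes (38%) are unchanged.
New clearance relative to baseline: 0.0675 + 0.0735 + 0.38 = 0.521.
Steady-state concentration ∝ 1/CL: new value = 53.1 / 0.521 = 102 μg/mL.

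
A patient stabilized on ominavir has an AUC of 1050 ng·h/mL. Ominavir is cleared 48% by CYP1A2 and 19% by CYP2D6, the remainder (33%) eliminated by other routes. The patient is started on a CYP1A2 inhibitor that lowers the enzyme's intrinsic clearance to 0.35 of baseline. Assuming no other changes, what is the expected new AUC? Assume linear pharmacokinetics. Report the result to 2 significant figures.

The CYP1A2 pathway (48% of clearance) drops to 0.35× activity: 0.48 × 0.35 = 0.168.
CYP2D6 (19%) and the residual 33% are unaffected.
CL_new/CL_old = 0.168 + 0.19 + 0.33 = 0.688.
With dosing unchanged, AUC scales as 1/CL: 1050 / 0.688 = 1.5 × 10³ ng·h/mL.

1.5 × 10³ ng·h/mL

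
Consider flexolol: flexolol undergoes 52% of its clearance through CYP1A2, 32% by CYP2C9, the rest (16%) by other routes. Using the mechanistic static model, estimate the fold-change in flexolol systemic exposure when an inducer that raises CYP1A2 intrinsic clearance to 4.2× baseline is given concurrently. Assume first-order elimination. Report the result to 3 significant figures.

0.375

The CYP1A2 pathway (52% of clearance) increases to 4.2× activity: 0.52 × 4.2 = 2.184.
CYP2C9 (32%) and the residual 16% are unaffected.
CL_new/CL_old = 2.184 + 0.32 + 0.16 = 2.664.
Systemic exposure is inversely proportional to clearance, so the fold-change is 1 / 2.664 = 0.375.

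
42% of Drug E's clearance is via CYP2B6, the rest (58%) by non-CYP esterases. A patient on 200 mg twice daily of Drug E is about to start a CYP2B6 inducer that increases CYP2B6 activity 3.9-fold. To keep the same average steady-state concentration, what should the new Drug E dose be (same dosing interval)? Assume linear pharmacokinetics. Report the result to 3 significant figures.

The CYP2B6 pathway (42% of clearance) increases to 3.9× activity: 0.42 × 3.9 = 1.638.
The remaining 58% of clearance is unaffected.
Relative clearance = 1.638 + 0.58 = 2.218.
Exposure is unchanged when dose changes in proportion to clearance. New dose = 200 mg × 2.218 = 444 mg.

444 mg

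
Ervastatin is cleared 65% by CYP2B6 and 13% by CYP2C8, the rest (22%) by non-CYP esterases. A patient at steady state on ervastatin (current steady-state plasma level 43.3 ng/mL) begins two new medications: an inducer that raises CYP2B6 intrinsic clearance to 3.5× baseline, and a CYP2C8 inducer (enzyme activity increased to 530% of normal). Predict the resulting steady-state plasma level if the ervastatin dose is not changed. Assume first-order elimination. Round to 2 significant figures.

CYP2B6: 0.65 × 3.5 = 2.275
CYP2C8: 0.13 × 5.3 = 0.689
Other: 0.22 (unchanged)
Relative clearance = 2.275 + 0.689 + 0.22 = 3.184.
New steady-state plasma level = 43.3 / 3.184 = 14 ng/mL (concentration scales inversely with clearance).

14 ng/mL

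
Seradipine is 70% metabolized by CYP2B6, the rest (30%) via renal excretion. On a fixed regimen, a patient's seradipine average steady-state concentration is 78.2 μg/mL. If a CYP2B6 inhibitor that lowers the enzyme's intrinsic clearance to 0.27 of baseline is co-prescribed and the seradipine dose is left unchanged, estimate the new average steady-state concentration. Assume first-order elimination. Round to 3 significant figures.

The CYP2B6 pathway (70% of clearance) is reduced to 0.27× activity: 0.7 × 0.27 = 0.189.
Non-CYP routes (30%) are unchanged.
CL_new/CL_old = 0.189 + 0.3 = 0.489.
With dosing unchanged, average steady-state concentration scales as 1/CL: 78.2 / 0.489 = 160 μg/mL.

160 μg/mL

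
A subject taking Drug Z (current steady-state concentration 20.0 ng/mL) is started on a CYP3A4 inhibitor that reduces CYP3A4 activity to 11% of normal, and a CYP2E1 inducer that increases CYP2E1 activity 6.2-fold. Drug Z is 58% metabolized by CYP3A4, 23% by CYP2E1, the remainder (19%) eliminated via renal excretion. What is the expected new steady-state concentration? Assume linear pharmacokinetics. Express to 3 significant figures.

CYP3A4: 0.58 × 0.11 = 0.0638
CYP2E1: 0.23 × 6.2 = 1.426
Other: 0.19 (unchanged)
New clearance relative to baseline: 0.0638 + 1.426 + 0.19 = 1.6798.
New steady-state concentration = 20.0 / 1.6798 = 11.9 ng/mL (concentration scales inversely with clearance).

11.9 ng/mL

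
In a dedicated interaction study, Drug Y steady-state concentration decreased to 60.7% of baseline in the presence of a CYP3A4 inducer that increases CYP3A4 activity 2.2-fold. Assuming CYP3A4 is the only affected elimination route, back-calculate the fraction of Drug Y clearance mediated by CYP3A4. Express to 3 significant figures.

0.540

Let fm be the CYP3A4 fraction. New clearance relative to baseline = fm × 2.2 + (1 − fm).
Steady-state concentration ratio = 1 / (new CL fraction), so new CL fraction = 1 / 0.607 = 1.647.
fm × 2.2 + 1 − fm = 1.647  ⇒  fm × (2.2 − 1) = 0.6474  ⇒  fm = 0.540.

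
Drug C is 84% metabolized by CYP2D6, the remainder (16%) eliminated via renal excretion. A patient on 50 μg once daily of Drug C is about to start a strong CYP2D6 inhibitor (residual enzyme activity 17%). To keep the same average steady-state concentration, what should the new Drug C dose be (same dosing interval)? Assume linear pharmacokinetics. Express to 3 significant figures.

The CYP2D6 pathway (84% of clearance) is reduced to 0.17× activity: 0.84 × 0.17 = 0.1428.
The remaining 16% of clearance is unaffected.
New clearance relative to baseline: 0.1428 + 0.16 = 0.3028.
Css,avg = (dose rate)/CL, so holding Css fixed requires dose ∝ CL: 50 × 0.3028 = 15.1 μg.

15.1 μg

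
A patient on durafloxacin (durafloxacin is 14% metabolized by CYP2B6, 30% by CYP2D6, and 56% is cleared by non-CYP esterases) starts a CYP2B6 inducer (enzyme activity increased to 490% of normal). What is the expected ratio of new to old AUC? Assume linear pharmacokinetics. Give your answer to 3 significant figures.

0.647

The CYP2B6 pathway (14% of clearance) rises to 4.9× activity: 0.14 × 4.9 = 0.686.
CYP2D6 (30%) and the residual 56% are unaffected.
CL_new/CL_old = 0.686 + 0.3 + 0.56 = 1.546.
Since AUC ∝ 1/CL, the ratio is 1 / 1.546 = 0.647.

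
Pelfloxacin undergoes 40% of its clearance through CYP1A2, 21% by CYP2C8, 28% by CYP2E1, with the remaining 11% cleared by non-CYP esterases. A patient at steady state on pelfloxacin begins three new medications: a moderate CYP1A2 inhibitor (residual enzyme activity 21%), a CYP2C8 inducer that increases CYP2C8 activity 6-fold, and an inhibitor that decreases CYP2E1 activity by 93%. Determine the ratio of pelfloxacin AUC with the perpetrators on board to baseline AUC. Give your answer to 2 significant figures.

The CYP1A2 pathway (40% of clearance) falls to 0.21× activity: 0.4 × 0.21 = 0.084.
The CYP2C8 pathway (21% of clearance) is boosted to 6× activity: 0.21 × 6 = 1.26.
The CYP2E1 pathway (28% of clearance) is reduced to 0.07× activity: 0.28 × 0.07 = 0.0196.
Non-CYP routes (11%) are unchanged.
New clearance relative to baseline: 0.084 + 1.26 + 0.0196 + 0.11 = 1.4736.
Because AUC varies inversely with clearance, the combined effect is 1 / 1.4736 = 0.68.

0.68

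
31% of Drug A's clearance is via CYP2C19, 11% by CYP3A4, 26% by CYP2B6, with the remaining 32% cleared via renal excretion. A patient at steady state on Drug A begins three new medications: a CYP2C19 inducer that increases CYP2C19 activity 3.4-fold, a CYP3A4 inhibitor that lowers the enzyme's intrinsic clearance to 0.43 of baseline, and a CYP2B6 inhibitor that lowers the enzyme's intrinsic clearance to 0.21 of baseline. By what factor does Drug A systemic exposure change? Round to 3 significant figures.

0.678

The CYP2C19 pathway (31% of clearance) increases to 3.4× activity: 0.31 × 3.4 = 1.054.
The CYP3A4 pathway (11% of clearance) falls to 0.43× activity: 0.11 × 0.43 = 0.0473.
The CYP2B6 pathway (26% of clearance) drops to 0.21× activity: 0.26 × 0.21 = 0.0546.
The remaining 32% of clearance is unaffected.
New clearance relative to baseline: 1.054 + 0.0473 + 0.0546 + 0.32 = 1.4759.
Net systemic exposure ratio = 1 / 1.4759 = 0.678.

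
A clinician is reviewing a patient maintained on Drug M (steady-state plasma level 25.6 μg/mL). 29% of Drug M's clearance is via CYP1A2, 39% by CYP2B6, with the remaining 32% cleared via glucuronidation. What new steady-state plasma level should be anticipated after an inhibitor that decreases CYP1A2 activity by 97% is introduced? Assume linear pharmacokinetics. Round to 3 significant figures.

The CYP1A2 pathway (29% of clearance) falls to 0.03× activity: 0.29 × 0.03 = 0.0087.
CYP2B6 (39%) and the residual 32% are unaffected.
Relative clearance = 0.0087 + 0.39 + 0.32 = 0.7187.
New steady-state plasma level = baseline ÷ relative clearance = 25.6 / 0.7187 = 35.6 μg/mL.

35.6 μg/mL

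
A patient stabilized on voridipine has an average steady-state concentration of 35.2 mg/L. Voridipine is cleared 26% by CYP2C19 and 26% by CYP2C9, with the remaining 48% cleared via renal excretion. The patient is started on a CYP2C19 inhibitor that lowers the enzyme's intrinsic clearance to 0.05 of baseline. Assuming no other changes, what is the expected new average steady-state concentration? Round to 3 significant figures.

CYP2C19: 0.26 × 0.05 = 0.013
CYP2C9: 0.26 (unchanged)
Other: 0.48 (unchanged)
Relative clearance = 0.013 + 0.26 + 0.48 = 0.753.
With dosing unchanged, average steady-state concentration scales as 1/CL: 35.2 / 0.753 = 46.7 mg/L.

46.7 mg/L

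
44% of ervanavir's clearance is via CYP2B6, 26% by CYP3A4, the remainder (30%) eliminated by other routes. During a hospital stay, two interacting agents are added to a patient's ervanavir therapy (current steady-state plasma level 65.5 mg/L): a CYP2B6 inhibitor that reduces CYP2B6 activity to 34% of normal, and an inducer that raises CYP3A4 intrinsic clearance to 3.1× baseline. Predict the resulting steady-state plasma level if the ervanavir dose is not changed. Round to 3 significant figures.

The CYP2B6 pathway (44% of clearance) falls to 0.34× activity: 0.44 × 0.34 = 0.1496.
The CYP3A4 pathway (26% of clearance) increases to 3.1× activity: 0.26 × 3.1 = 0.806.
The remaining 30% of clearance is unaffected.
Relative clearance = 0.1496 + 0.806 + 0.3 = 1.2556.
Steady-state plasma level ∝ 1/CL: new value = 65.5 / 1.2556 = 52.2 mg/L.

52.2 mg/L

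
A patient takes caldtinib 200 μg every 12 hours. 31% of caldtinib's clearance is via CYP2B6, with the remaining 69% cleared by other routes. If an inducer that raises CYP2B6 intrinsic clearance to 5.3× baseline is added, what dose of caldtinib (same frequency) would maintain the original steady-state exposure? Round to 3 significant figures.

467 μg

The CYP2B6 pathway (31% of clearance) rises to 5.3× activity: 0.31 × 5.3 = 1.643.
The remaining 69% of clearance is unaffected.
New clearance relative to baseline: 1.643 + 0.69 = 2.333.
To maintain the same steady-state level, dose must scale with clearance: new dose = 200 × 2.333 = 467 μg.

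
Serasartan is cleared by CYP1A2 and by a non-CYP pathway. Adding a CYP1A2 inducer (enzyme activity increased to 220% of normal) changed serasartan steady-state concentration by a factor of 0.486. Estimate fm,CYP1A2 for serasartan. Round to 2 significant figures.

Write x for the fraction cleared via CYP1A2. The observed steady-state concentration change means clearance rose to 1/0.486 = 2.058 of baseline.
Setting x·2.2 + (1 − x) = 2.058 and solving: x = (2.058 − 1)/(2.2 − 1) = 0.88.

0.88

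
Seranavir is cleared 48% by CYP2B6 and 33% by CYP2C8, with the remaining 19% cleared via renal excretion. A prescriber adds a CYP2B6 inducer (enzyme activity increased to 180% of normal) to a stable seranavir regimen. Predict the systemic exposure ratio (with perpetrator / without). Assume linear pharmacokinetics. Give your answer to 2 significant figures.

0.72

CYP2B6: 0.48 × 1.8 = 0.864
CYP2C8: 0.33 (unchanged)
Other: 0.19 (unchanged)
CL_new/CL_old = 0.864 + 0.33 + 0.19 = 1.384.
Systemic exposure is inversely proportional to clearance, so the fold-change is 1 / 1.384 = 0.72.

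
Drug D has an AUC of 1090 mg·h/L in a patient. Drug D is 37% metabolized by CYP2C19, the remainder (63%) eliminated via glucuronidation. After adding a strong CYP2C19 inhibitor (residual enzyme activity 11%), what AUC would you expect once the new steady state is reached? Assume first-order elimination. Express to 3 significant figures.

CYP2C19: 0.37 × 0.11 = 0.0407
Other: 0.63 (unchanged)
CL_new/CL_old = 0.0407 + 0.63 = 0.6707.
New AUC = baseline ÷ relative clearance = 1090 / 0.6707 = 1.63 × 10³ mg·h/L.

1.63 × 10³ mg·h/L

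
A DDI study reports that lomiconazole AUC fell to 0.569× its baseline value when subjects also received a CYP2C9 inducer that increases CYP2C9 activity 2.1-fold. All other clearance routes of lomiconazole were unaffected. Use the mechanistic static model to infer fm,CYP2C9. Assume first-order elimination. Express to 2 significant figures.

Let fm be the CYP2C9 fraction. New clearance relative to baseline = fm × 2.1 + (1 − fm).
AUC ratio = 1 / (new CL fraction), so new CL fraction = 1 / 0.569 = 1.757.
fm × 2.1 + 1 − fm = 1.757  ⇒  fm × (2.1 − 1) = 0.7575  ⇒  fm = 0.69.

0.69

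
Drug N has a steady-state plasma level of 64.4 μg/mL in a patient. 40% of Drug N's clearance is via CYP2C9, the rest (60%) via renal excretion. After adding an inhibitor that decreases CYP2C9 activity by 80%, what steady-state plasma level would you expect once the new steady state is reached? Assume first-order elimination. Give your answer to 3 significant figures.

CYP2C9: 0.4 × 0.2 = 0.08
Other: 0.6 (unchanged)
CL_new/CL_old = 0.08 + 0.6 = 0.68.
New steady-state plasma level = baseline ÷ relative clearance = 64.4 / 0.68 = 94.7 μg/mL.

94.7 μg/mL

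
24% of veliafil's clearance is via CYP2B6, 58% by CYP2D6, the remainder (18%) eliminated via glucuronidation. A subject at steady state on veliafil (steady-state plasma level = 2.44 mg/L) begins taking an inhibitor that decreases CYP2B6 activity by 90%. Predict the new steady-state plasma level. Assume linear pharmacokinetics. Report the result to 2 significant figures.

3.1 mg/L

The CYP2B6 pathway (24% of clearance) drops to 0.1× activity: 0.24 × 0.1 = 0.024.
CYP2D6 (58%) and the residual 18% are unaffected.
Relative clearance = 0.024 + 0.58 + 0.18 = 0.784.
With dosing unchanged, steady-state plasma level scales as 1/CL: 2.44 / 0.784 = 3.1 mg/L.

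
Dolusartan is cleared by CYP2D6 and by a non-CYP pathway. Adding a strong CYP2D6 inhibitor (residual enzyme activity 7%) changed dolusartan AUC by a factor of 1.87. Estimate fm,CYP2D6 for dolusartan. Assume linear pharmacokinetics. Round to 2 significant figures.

0.50

Write x for the fraction cleared via CYP2D6. The observed AUC change means clearance fell to 1/1.87 = 0.5348 of baseline.
Only the CYP2D6 route changed, so 0.5348 = x·0.07 + (1 − x), giving x = 0.50.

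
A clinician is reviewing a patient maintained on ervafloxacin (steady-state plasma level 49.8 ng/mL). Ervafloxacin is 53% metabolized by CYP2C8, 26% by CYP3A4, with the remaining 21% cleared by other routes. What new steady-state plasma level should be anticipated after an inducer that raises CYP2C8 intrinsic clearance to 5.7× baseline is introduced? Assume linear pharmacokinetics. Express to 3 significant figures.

14.3 ng/mL

CYP2C8: 0.53 × 5.7 = 3.021
CYP3A4: 0.26 (unchanged)
Other: 0.21 (unchanged)
CL_new/CL_old = 3.021 + 0.26 + 0.21 = 3.491.
Steady-state plasma level ∝ 1/CL, so new value = 49.8 / 3.491 = 14.3 ng/mL.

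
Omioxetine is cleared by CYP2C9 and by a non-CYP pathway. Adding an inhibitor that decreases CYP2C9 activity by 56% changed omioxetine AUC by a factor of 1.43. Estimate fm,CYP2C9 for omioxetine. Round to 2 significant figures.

CL'/CL = 1 / 1.43 = 0.6993
0.44·fm + (1 − fm) = 0.6993
fm = (0.6993 − 1) / (0.44 − 1) = 0.54

0.54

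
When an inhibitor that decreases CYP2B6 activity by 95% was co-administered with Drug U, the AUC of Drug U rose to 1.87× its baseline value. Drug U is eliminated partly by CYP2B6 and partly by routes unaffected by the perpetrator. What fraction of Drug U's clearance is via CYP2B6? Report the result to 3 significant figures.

CL'/CL = 1 / 1.87 = 0.5348
0.05·fm + (1 − fm) = 0.5348
fm = (0.5348 − 1) / (0.05 − 1) = 0.490

0.490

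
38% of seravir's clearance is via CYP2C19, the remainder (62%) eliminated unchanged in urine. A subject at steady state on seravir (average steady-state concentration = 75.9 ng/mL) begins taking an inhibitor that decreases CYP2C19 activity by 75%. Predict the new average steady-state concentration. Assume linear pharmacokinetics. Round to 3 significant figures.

106 ng/mL

The CYP2C19 pathway (38% of clearance) drops to 0.25× activity: 0.38 × 0.25 = 0.095.
The remaining 62% of clearance is unaffected.
Relative clearance = 0.095 + 0.62 = 0.715.
With dosing unchanged, average steady-state concentration scales as 1/CL: 75.9 / 0.715 = 106 ng/mL.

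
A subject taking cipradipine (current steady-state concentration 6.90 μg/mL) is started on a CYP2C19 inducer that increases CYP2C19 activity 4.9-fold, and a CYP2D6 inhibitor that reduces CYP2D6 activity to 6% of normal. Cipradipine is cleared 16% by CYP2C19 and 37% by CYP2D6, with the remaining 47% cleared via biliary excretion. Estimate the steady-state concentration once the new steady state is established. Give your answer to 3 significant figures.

5.41 μg/mL

The CYP2C19 pathway (16% of clearance) rises to 4.9× activity: 0.16 × 4.9 = 0.784.
The CYP2D6 pathway (37% of clearance) falls to 0.06× activity: 0.37 × 0.06 = 0.0222.
The remaining 47% of clearance is unaffected.
CL_new/CL_old = 0.784 + 0.0222 + 0.47 = 1.2762.
Dividing the baseline by the relative clearance: 6.90 / 1.2762 = 5.41 μg/mL.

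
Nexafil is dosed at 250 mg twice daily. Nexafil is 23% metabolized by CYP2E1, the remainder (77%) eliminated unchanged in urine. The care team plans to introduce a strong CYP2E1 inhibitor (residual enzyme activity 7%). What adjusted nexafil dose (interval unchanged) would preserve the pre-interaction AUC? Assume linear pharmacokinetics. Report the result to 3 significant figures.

197 mg

CYP2E1: 0.23 × 0.07 = 0.0161
Other: 0.77 (unchanged)
CL_new/CL_old = 0.0161 + 0.77 = 0.7861.
Exposure is unchanged when dose changes in proportion to clearance. New dose = 250 mg × 0.7861 = 197 mg.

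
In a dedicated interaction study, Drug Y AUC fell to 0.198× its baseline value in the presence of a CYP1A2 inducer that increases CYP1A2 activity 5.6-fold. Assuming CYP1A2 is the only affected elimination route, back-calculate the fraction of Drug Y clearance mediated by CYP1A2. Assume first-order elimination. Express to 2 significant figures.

CL'/CL = 1 / 0.198 = 5.051
5.6·fm + (1 − fm) = 5.051
fm = (5.051 − 1) / (5.6 − 1) = 0.88

0.88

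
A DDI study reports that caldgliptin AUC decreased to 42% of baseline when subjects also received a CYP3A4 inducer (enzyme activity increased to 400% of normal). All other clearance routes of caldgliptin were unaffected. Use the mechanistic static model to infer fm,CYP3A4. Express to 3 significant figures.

Call the CYP3A4 fraction fm. After the interaction, CL_new/CL_old = fm × 4 + (1 − fm).
AUC ratio = 1 / (new CL fraction), so new CL fraction = 1 / 0.420 = 2.381.
fm × 4 + 1 − fm = 2.381  ⇒  fm × (4 − 1) = 1.381  ⇒  fm = 0.460.

0.460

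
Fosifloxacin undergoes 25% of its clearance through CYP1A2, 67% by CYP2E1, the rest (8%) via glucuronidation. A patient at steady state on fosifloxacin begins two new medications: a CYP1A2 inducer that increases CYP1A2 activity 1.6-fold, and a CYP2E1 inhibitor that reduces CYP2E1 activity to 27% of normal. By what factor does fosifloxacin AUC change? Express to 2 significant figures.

The CYP1A2 pathway (25% of clearance) is boosted to 1.6× activity: 0.25 × 1.6 = 0.4.
The CYP2E1 pathway (67% of clearance) falls to 0.27× activity: 0.67 × 0.27 = 0.1809.
The remaining 8% of clearance is unaffected.
Relative clearance = 0.4 + 0.1809 + 0.08 = 0.6609.
Net AUC ratio = 1 / 0.6609 = 1.5.

1.5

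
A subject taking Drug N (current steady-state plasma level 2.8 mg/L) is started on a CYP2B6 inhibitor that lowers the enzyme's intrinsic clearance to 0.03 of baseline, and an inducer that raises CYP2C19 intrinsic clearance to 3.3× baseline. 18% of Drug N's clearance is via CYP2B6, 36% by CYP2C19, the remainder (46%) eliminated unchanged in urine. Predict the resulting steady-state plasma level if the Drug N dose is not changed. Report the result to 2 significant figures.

1.7 mg/L

The CYP2B6 pathway (18% of clearance) is reduced to 0.03× activity: 0.18 × 0.03 = 0.0054.
The CYP2C19 pathway (36% of clearance) increases to 3.3× activity: 0.36 × 3.3 = 1.188.
Non-CYP routes (46%) are unchanged.
New clearance relative to baseline: 0.0054 + 1.188 + 0.46 = 1.6534.
Steady-state plasma level ∝ 1/CL: new value = 2.8 / 1.6534 = 1.7 mg/L.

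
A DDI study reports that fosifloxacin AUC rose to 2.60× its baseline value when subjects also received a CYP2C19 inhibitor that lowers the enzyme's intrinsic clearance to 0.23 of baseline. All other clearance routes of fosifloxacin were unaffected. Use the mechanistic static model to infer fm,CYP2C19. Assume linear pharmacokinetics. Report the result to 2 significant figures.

0.80

Call the CYP2C19 fraction fm. After the interaction, CL_new/CL_old = fm × 0.23 + (1 − fm).
AUC ratio = 1 / (new CL fraction), so new CL fraction = 1 / 2.60 = 0.3846.
fm × 0.23 + 1 − fm = 0.3846  ⇒  fm × (0.23 − 1) = −0.6154  ⇒  fm = 0.80.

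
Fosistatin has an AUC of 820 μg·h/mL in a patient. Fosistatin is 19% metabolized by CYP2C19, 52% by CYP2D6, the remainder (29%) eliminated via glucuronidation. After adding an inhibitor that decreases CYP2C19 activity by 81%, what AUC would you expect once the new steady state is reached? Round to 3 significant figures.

The CYP2C19 pathway (19% of clearance) falls to 0.19× activity: 0.19 × 0.19 = 0.0361.
CYP2D6 (52%) and the residual 29% are unaffected.
Relative clearance = 0.0361 + 0.52 + 0.29 = 0.8461.
New AUC = baseline ÷ relative clearance = 820 / 0.8461 = 969 μg·h/mL.

969 μg·h/mL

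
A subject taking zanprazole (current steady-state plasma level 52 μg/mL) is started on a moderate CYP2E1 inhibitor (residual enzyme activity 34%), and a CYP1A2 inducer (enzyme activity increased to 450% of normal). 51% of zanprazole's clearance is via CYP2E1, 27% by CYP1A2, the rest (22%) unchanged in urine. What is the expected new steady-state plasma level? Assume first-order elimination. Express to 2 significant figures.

32 μg/mL

The CYP2E1 pathway (51% of clearance) is reduced to 0.34× activity: 0.51 × 0.34 = 0.1734.
The CYP1A2 pathway (27% of clearance) increases to 4.5× activity: 0.27 × 4.5 = 1.215.
Non-CYP routes (22%) are unchanged.
New clearance relative to baseline: 0.1734 + 1.215 + 0.22 = 1.6084.
New steady-state plasma level = 52 / 1.6084 = 32 μg/mL (concentration scales inversely with clearance).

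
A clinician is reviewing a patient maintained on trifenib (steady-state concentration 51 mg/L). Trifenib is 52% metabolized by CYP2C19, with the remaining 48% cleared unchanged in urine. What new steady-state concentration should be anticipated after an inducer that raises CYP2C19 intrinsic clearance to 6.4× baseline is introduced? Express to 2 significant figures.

13 mg/L

The CYP2C19 pathway (52% of clearance) increases to 6.4× activity: 0.52 × 6.4 = 3.328.
The remaining 48% of clearance is unaffected.
CL_new/CL_old = 3.328 + 0.48 = 3.808.
Steady-state concentration ∝ 1/CL, so new value = 51 / 3.808 = 13 mg/L.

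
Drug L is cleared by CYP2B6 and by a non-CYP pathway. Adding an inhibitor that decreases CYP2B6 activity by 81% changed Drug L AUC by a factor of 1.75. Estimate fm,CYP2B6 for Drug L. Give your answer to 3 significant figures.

Let fm be the CYP2B6 fraction. New clearance relative to baseline = fm × 0.19 + (1 − fm).
AUC ratio = 1 / (new CL fraction), so new CL fraction = 1 / 1.75 = 0.5714.
fm × 0.19 + 1 − fm = 0.5714  ⇒  fm × (0.19 − 1) = −0.4286  ⇒  fm = 0.529.

0.529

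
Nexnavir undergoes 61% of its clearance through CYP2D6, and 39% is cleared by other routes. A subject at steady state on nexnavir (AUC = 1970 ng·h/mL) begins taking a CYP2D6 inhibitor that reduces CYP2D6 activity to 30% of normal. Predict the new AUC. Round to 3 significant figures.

The CYP2D6 pathway (61% of clearance) is reduced to 0.3× activity: 0.61 × 0.3 = 0.183.
The remaining 39% of clearance is unaffected.
New clearance relative to baseline: 0.183 + 0.39 = 0.573.
New AUC = baseline ÷ relative clearance = 1970 / 0.573 = 3.44 × 10³ ng·h/mL.

3.44 × 10³ ng·h/mL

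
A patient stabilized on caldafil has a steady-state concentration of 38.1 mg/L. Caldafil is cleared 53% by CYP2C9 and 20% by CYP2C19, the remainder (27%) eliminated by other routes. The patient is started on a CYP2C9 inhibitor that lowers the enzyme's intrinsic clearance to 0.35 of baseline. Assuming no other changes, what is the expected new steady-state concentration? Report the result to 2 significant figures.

The CYP2C9 pathway (53% of clearance) is reduced to 0.35× activity: 0.53 × 0.35 = 0.1855.
CYP2C19 (20%) and the residual 27% are unaffected.
New clearance relative to baseline: 0.1855 + 0.2 + 0.27 = 0.6555.
With dosing unchanged, steady-state concentration scales as 1/CL: 38.1 / 0.6555 = 58 mg/L.

58 mg/L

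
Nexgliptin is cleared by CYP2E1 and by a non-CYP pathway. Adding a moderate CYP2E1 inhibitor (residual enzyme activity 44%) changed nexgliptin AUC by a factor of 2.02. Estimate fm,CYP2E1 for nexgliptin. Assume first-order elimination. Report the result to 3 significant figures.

0.902

CL'/CL = 1 / 2.02 = 0.495
0.44·fm + (1 − fm) = 0.495
fm = (0.495 − 1) / (0.44 − 1) = 0.902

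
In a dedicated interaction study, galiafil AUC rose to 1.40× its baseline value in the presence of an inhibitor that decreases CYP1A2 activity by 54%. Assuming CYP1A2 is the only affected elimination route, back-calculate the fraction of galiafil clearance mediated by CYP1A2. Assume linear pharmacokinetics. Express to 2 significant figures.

CL'/CL = 1 / 1.40 = 0.7143
0.46·fm + (1 − fm) = 0.7143
fm = (0.7143 − 1) / (0.46 − 1) = 0.53

0.53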